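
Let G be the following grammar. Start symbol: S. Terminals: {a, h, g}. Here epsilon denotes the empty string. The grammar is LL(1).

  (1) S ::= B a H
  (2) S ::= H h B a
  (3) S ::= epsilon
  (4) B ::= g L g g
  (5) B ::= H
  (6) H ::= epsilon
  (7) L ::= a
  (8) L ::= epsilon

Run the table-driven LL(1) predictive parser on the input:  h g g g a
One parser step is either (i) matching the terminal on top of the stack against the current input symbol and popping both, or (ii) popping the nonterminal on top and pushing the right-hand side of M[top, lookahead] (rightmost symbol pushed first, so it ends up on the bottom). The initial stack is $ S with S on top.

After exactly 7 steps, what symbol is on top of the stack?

g

step 1: stack=$ S  input=h g g g a $  — expand S ::= H h B a
step 2: stack=$ a B h H  input=h g g g a $  — expand H ::= epsilon
step 3: stack=$ a B h  input=h g g g a $  — match h
step 4: stack=$ a B  input=g g g a $  — expand B ::= g L g g
step 5: stack=$ a g g L g  input=g g g a $  — match g
step 6: stack=$ a g g L  input=g g a $  — expand L ::= epsilon
step 7: stack=$ a g g  input=g g a $  — match g
Stack after step 7: $ a g (top = g).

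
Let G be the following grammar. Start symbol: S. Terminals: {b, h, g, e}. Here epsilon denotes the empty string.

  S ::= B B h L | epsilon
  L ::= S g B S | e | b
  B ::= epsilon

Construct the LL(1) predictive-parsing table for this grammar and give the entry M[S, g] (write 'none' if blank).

S ::= epsilon

FIRST(B): from B::=epsilon we get {epsilon}. So FIRST(B) = {epsilon}.
FIRST(S): from S::=B B h L we get {h}; from S::=epsilon we get {epsilon}. So FIRST(S) = {epsilon, h}.
FIRST(L): from L::=S g B S we get {g, h}; from L::=e we get {e}; from L::=b we get {b}. So FIRST(L) = {b, e, g, h}.
FOLLOW(S) includes $ since S is the start symbol.
FOLLOW(S): in L::=S g B S (occurrence 1), S is followed by g B S with FIRST {g}; in L::=S g B S (occurrence 2), the suffix after S is empty, so FOLLOW(S) ⊇ FOLLOW(L) = {$, g}. Thus FOLLOW(S) = {$, g}.
FOLLOW(L): in S::=B B h L, the suffix after L is empty, so FOLLOW(L) ⊇ FOLLOW(S) = {$, g}. Thus FOLLOW(L) = {$, g}.
For S ::= B B h L: FIRST(B B h L) = {h}, so it goes in M[S, t] for t ∈ {h}.
For S ::= epsilon: FIRST(epsilon) = {epsilon}, so it goes in M[S, t] for t ∈ {}; since epsilon ∈ FIRST, also for every t ∈ FOLLOW(S) = {$, g}.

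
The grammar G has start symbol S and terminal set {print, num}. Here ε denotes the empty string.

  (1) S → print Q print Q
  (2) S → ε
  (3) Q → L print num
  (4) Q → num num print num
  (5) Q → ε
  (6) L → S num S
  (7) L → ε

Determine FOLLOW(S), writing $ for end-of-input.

FIRST(S): from S→print Q print Q we get {print}; from S→ε we get {ε}. So FIRST(S) = {ε, print}.
FIRST(L): from L→S num S we get {num, print}; from L→ε we get {ε}. So FIRST(L) = {ε, num, print}.
FIRST(Q): from Q→L print num we get {num, print}; from Q→num num print num we get {num}; from Q→ε we get {ε}. So FIRST(Q) = {ε, num, print}.
FOLLOW(S) includes $ since S is the start symbol.
FOLLOW(L): in Q→L print num, L is followed by print num with FIRST {print}. Thus FOLLOW(L) = {print}.
FOLLOW(S): in L→S num S (occurrence 1), S is followed by num S with FIRST {num}; in L→S num S (occurrence 2), the suffix after S is empty, so FOLLOW(S) ⊇ FOLLOW(L) = {print}. Thus FOLLOW(S) = {$, num, print}.
FOLLOW(Q): in S→print Q print Q (occurrence 1), Q is followed by print Q with FIRST {print}; in S→print Q print Q (occurrence 2), the suffix after Q is empty, so FOLLOW(Q) ⊇ FOLLOW(S) = {$, num, print}. Thus FOLLOW(Q) = {$, num, print}.

{$, num, print}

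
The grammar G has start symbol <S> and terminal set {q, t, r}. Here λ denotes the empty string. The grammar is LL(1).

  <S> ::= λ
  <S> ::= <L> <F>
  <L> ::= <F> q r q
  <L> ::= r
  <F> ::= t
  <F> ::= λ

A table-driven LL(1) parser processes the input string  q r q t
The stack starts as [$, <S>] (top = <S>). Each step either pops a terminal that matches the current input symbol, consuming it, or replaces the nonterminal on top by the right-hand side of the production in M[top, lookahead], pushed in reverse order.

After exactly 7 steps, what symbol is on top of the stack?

t

step 1: stack=$ <S>  input=q r q t $  — expand <S> ::= <L> <F>
step 2: stack=$ <F> <L>  input=q r q t $  — expand <L> ::= <F> q r q
step 3: stack=$ <F> q r q <F>  input=q r q t $  — expand <F> ::= λ
step 4: stack=$ <F> q r q  input=q r q t $  — match q
step 5: stack=$ <F> q r  input=r q t $  — match r
step 6: stack=$ <F> q  input=q t $  — match q
step 7: stack=$ <F>  input=t $  — expand <F> ::= t
Stack after step 7: $ t (top = t).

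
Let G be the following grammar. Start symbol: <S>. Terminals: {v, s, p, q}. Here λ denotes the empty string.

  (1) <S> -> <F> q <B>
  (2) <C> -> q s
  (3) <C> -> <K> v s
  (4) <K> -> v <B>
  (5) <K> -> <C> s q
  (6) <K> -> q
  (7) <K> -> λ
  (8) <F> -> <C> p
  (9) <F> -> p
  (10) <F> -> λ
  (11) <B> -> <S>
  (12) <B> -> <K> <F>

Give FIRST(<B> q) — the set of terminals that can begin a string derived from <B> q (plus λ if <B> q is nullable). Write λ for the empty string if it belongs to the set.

{p, q, v}

FIRST(<S>): from <S>-><F> q <B> we get {p, q, v}. So FIRST(<S>) = {p, q, v}.
FIRST(<C>): from <C>->q s we get {q}; from <C>-><K> v s we get {q, v}. So FIRST(<C>) = {q, v}.
FIRST(<K>): from <K>->v <B> we get {v}; from <K>-><C> s q we get {q, v}; from <K>->q we get {q}; from <K>->λ we get {λ}. So FIRST(<K>) = {λ, q, v}.
FIRST(<F>): from <F>-><C> p we get {q, v}; from <F>->p we get {p}; from <F>->λ we get {λ}. So FIRST(<F>) = {λ, p, q, v}.
FIRST(<B>): from <B>-><S> we get {p, q, v}; from <B>-><K> <F> we get {λ, p, q, v}. So FIRST(<B>) = {λ, p, q, v}.
FIRST(<B> q): take FIRST of each symbol in turn, carrying on past any symbol whose FIRST contains λ; result {p, q, v}.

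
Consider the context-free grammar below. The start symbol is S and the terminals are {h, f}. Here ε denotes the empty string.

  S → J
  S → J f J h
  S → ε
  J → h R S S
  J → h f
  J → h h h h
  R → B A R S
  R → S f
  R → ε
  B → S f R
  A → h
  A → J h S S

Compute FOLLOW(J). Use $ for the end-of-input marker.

{$, f, h}

FIRST(J) = {h}
FIRST(S) = {ε, h}  (via J, J f J h)
FIRST(A) = {h}  (via J h S S)
FIRST(B) = {f, h}  (via S f R)
FIRST(R) = {ε, f, h}  (via B A R S, S f)
FOLLOW(S) includes $ since S is the start symbol.
FOLLOW(B): in R→B A R S, B is followed by A R S with FIRST {h}. Thus FOLLOW(B) = {h}.
FOLLOW(S): in J→h R S S (occurrence 1), S is followed by S with FIRST {ε, h}; in J→h R S S (occurrence 1), the suffix after S is nullable, so FOLLOW(S) ⊇ FOLLOW(J) = {$, f, h}; in J→h R S S (occurrence 2), the suffix after S is empty, so FOLLOW(S) ⊇ FOLLOW(J) = {$, f, h}; in R→B A R S, the suffix after S is empty, so FOLLOW(S) ⊇ FOLLOW(R) = {$, f, h}; in R→S f, S is followed by f with FIRST {f}; in B→S f R, S is followed by f R with FIRST {f}; in A→J h S S (occurrence 1), S is followed by S with FIRST {ε, h}; in A→J h S S (occurrence 1), the suffix after S is nullable, so FOLLOW(S) ⊇ FOLLOW(A) = {$, f, h}; in A→J h S S (occurrence 2), the suffix after S is empty, so FOLLOW(S) ⊇ FOLLOW(A) = {$, f, h}. Thus FOLLOW(S) = {$, f, h}.
FOLLOW(J): in S→J, the suffix after J is empty, so FOLLOW(J) ⊇ FOLLOW(S) = {$, f, h}; in S→J f J h (occurrence 1), J is followed by f J h with FIRST {f}; in S→J f J h (occurrence 2), J is followed by h with FIRST {h}; in A→J h S S, J is followed by h S S with FIRST {h}. Thus FOLLOW(J) = {$, f, h}.
FOLLOW(R): in J→h R S S, R is followed by S S with FIRST {ε, h}; in J→h R S S, the suffix after R is nullable, so FOLLOW(R) ⊇ FOLLOW(J) = {$, f, h}; in R→B A R S, R is followed by S with FIRST {ε, h}; in R→B A R S, the suffix after R is nullable (adds nothing new); in B→S f R, the suffix after R is empty, so FOLLOW(R) ⊇ FOLLOW(B) = {h}. Thus FOLLOW(R) = {$, f, h}.
FOLLOW(A): in R→B A R S, A is followed by R S with FIRST {ε, f, h}; in R→B A R S, the suffix after A is nullable, so FOLLOW(A) ⊇ FOLLOW(R) = {$, f, h}. Thus FOLLOW(A) = {$, f, h}.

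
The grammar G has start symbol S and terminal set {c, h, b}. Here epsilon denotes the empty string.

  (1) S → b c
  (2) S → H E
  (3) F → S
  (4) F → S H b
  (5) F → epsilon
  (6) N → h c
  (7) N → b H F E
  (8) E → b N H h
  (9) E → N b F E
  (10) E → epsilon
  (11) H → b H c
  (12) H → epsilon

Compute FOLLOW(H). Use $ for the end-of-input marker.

FIRST(N) = {b, h}
FIRST(H) = {epsilon, b}
FIRST(E) = {epsilon, b, h}  (via N b F E)
FIRST(S) = {epsilon, b, h}  (via H E)
FIRST(F) = {epsilon, b, h}  (via S, S H b)
FOLLOW(S) includes $ since S is the start symbol.
FOLLOW(N): in E→b N H h, N is followed by H h with FIRST {b, h}; in E→N b F E, N is followed by b F E with FIRST {b}. Thus FOLLOW(N) = {b, h}.
FOLLOW(S): in F→S, the suffix after S is empty, so FOLLOW(S) ⊇ FOLLOW(F) = {$, b, h}; in F→S H b, S is followed by H b with FIRST {b}. Thus FOLLOW(S) = {$, b, h}.
FOLLOW(E): in S→H E, the suffix after E is empty, so FOLLOW(E) ⊇ FOLLOW(S) = {$, b, h}; in N→b H F E, the suffix after E is empty, so FOLLOW(E) ⊇ FOLLOW(N) = {b, h}; in E→N b F E, the suffix after E is empty (adds nothing new). Thus FOLLOW(E) = {$, b, h}.
FOLLOW(F): in N→b H F E, F is followed by E with FIRST {epsilon, b, h}; in N→b H F E, the suffix after F is nullable, so FOLLOW(F) ⊇ FOLLOW(N) = {b, h}; in E→N b F E, F is followed by E with FIRST {epsilon, b, h}; in E→N b F E, the suffix after F is nullable, so FOLLOW(F) ⊇ FOLLOW(E) = {$, b, h}. Thus FOLLOW(F) = {$, b, h}.
FOLLOW(H): in S→H E, H is followed by E with FIRST {epsilon, b, h}; in S→H E, the suffix after H is nullable, so FOLLOW(H) ⊇ FOLLOW(S) = {$, b, h}; in F→S H b, H is followed by b with FIRST {b}; in N→b H F E, H is followed by F E with FIRST {epsilon, b, h}; in N→b H F E, the suffix after H is nullable, so FOLLOW(H) ⊇ FOLLOW(N) = {b, h}; in E→b N H h, H is followed by h with FIRST {h}; in H→b H c, H is followed by c with FIRST {c}. Thus FOLLOW(H) = {$, b, c, h}.

{$, b, c, h}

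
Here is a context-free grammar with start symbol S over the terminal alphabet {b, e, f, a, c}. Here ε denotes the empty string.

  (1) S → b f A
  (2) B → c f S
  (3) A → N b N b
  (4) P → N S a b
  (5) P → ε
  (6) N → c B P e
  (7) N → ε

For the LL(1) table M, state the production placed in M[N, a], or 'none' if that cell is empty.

FIRST(S) = {b}
FIRST(B) = {c}
FIRST(N) = {ε, c}
FIRST(A) = {b, c}  (via N b N b)
FIRST(P) = {ε, b, c}  (via N S a b)
FOLLOW(S) includes $ since S is the start symbol.
FOLLOW(N): in A→N b N b (occurrence 1), N is followed by b N b with FIRST {b}; in A→N b N b (occurrence 2), N is followed by b with FIRST {b}; in P→N S a b, N is followed by S a b with FIRST {b}. Thus FOLLOW(N) = {b}.
For N → c B P e: FIRST(c B P e) = {c}, so it goes in M[N, t] for t ∈ {c}.
For N → ε: FIRST(ε) = {ε}, so it goes in M[N, t] for t ∈ {}; since ε ∈ FIRST, also for every t ∈ FOLLOW(N) = {b}.
None of these place a production in M[N, a].

none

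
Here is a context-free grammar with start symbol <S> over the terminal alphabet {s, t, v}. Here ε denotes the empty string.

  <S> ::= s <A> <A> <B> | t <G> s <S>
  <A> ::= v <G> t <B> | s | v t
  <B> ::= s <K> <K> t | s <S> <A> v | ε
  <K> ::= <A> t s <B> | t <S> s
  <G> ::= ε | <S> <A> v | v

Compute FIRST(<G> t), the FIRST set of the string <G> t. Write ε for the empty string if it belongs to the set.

{s, t, v}

FIRST(<S>): from <S>::=s <A> <A> <B> we get {s}; from <S>::=t <G> s <S> we get {t}. So FIRST(<S>) = {s, t}.
FIRST(<A>): from <A>::=v <G> t <B> we get {v}; from <A>::=s we get {s}; from <A>::=v t we get {v}. So FIRST(<A>) = {s, v}.
FIRST(<B>): from <B>::=s <K> <K> t we get {s}; from <B>::=s <S> <A> v we get {s}; from <B>::=ε we get {ε}. So FIRST(<B>) = {ε, s}.
FIRST(<K>): from <K>::=<A> t s <B> we get {s, v}; from <K>::=t <S> s we get {t}. So FIRST(<K>) = {s, t, v}.
FIRST(<G>): from <G>::=ε we get {ε}; from <G>::=<S> <A> v we get {s, t}; from <G>::=v we get {v}. So FIRST(<G>) = {ε, s, t, v}.
FIRST(<G> t): take FIRST of each symbol in turn, carrying on past any symbol whose FIRST contains ε; result {s, t, v}.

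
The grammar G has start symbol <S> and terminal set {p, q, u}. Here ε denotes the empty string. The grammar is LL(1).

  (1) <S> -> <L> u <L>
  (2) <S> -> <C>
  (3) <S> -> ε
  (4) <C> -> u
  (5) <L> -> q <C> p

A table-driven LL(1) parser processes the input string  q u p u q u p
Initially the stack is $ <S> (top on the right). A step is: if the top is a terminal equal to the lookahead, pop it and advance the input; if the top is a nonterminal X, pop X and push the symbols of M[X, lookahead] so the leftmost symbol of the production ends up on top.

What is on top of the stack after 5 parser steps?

     Stack            Input            Action
  1  $ <S>            q u p u q u p $  expand <S> -> <L> u <L>
  2  $ <L> u <L>      q u p u q u p $  expand <L> -> q <C> p
  3  $ <L> u p <C> q  q u p u q u p $  match q
  4  $ <L> u p <C>    u p u q u p $    expand <C> -> u
  5  $ <L> u p u      u p u q u p $    match u
Stack after step 5: $ <L> u p (top = p).

p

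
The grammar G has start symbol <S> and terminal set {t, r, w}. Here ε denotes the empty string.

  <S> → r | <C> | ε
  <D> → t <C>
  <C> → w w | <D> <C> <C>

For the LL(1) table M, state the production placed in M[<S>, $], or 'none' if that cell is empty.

<S> → ε

FIRST(<D>) = {t}
FIRST(<C>) = {t, w}  (via <D> <C> <C>)
FIRST(<S>) = {ε, r, t, w}  (via <C>)
FOLLOW(<S>) includes $ since <S> is the start symbol.
FOLLOW(<S>): <S> appears on no right-hand side. Thus FOLLOW(<S>) = {$}.
For <S> → r: FIRST(r) = {r}, so it goes in M[<S>, t] for t ∈ {r}.
For <S> → <C>: FIRST(<C>) = {t, w}, so it goes in M[<S>, t] for t ∈ {t, w}.
For <S> → ε: FIRST(ε) = {ε}, so it goes in M[<S>, t] for t ∈ {}; since ε ∈ FIRST, also for every t ∈ FOLLOW(<S>) = {$}.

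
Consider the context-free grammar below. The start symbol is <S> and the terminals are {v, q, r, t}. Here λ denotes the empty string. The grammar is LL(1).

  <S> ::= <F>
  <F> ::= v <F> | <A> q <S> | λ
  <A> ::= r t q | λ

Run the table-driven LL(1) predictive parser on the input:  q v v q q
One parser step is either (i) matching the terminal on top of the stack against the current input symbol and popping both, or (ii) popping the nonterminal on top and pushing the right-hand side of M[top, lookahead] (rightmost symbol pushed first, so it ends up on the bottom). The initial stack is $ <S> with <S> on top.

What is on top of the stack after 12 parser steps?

<S>

      Stack        Input        Action
   1  $ <S>        q v v q q $  expand <S> ::= <F>
   2  $ <F>        q v v q q $  expand <F> ::= <A> q <S>
   3  $ <S> q <A>  q v v q q $  expand <A> ::= λ
   4  $ <S> q      q v v q q $  match q
   5  $ <S>        v v q q $    expand <S> ::= <F>
   6  $ <F>        v v q q $    expand <F> ::= v <F>
   7  $ <F> v      v v q q $    match v
   8  $ <F>        v q q $      expand <F> ::= v <F>
   9  $ <F> v      v q q $      match v
  10  $ <F>        q q $        expand <F> ::= <A> q <S>
  11  $ <S> q <A>  q q $        expand <A> ::= λ
  12  $ <S> q      q q $        match q
Stack after step 12: $ <S> (top = <S>).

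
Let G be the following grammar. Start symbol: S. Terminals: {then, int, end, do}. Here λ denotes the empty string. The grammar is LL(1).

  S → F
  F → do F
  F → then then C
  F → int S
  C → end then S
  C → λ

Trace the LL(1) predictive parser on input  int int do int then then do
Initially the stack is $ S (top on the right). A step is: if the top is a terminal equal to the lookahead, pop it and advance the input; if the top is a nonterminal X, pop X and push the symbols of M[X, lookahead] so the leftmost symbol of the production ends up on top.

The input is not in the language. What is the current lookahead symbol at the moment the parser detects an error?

do

      Stack          Input                          Action
   1  $ S            int int do int then then do $  expand S → F
   2  $ F            int int do int then then do $  expand F → int S
   3  $ S int        int int do int then then do $  match int
   4  $ S            int do int then then do $      expand S → F
   5  $ F            int do int then then do $      expand F → int S
   6  $ S int        int do int then then do $      match int
   7  $ S            do int then then do $          expand S → F
   8  $ F            do int then then do $          expand F → do F
   9  $ F do         do int then then do $          match do
  10  $ F            int then then do $             expand F → int S
  11  $ S int        int then then do $             match int
  12  $ S            then then do $                 expand S → F
  13  $ F            then then do $                 expand F → then then C
  14  $ C then then  then then do $                 match then
  15  $ C then       then do $                      match then
  16  $ C            do $                           error: M[C, do] is empty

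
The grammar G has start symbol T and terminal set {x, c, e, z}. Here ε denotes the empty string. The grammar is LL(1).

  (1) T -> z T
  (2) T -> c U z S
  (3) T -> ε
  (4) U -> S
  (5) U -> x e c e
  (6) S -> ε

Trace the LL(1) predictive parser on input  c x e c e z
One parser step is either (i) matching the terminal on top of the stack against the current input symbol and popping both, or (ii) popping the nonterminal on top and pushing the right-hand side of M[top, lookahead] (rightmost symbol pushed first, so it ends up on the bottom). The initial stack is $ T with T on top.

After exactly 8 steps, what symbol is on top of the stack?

     Stack          Input          Action
  1  $ T            c x e c e z $  expand T -> c U z S
  2  $ S z U c      c x e c e z $  match c
  3  $ S z U        x e c e z $    expand U -> x e c e
  4  $ S z e c e x  x e c e z $    match x
  5  $ S z e c e    e c e z $      match e
  6  $ S z e c      c e z $        match c
  7  $ S z e        e z $          match e
  8  $ S z          z $            match z
Stack after step 8: $ S (top = S).

S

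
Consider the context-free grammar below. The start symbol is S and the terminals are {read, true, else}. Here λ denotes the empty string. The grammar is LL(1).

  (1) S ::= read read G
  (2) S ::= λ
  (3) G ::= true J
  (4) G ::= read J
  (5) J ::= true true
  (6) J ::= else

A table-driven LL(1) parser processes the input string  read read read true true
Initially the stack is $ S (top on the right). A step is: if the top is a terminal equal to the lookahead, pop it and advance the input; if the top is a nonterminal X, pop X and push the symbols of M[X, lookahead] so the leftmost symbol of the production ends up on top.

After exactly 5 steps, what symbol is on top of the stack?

J

     Stack          Input                       Action
  1  $ S            read read read true true $  expand S ::= read read G
  2  $ G read read  read read read true true $  match read
  3  $ G read       read read true true $       match read
  4  $ G            read true true $            expand G ::= read J
  5  $ J read       read true true $            match read
Stack after step 5: $ J (top = J).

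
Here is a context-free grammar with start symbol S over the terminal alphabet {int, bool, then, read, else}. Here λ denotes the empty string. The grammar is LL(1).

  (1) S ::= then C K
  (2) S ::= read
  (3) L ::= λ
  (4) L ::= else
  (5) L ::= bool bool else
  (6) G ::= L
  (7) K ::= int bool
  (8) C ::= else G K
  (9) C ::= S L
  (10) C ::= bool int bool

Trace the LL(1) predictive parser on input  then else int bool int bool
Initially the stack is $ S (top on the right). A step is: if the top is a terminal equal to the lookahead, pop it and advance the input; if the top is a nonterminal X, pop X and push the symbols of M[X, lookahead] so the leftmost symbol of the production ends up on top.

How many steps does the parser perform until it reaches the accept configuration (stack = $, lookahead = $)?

12

step 1: stack=$ S  input=then else int bool int bool $  — expand S ::= then C K
step 2: stack=$ K C then  input=then else int bool int bool $  — match then
step 3: stack=$ K C  input=else int bool int bool $  — expand C ::= else G K
step 4: stack=$ K K G else  input=else int bool int bool $  — match else
step 5: stack=$ K K G  input=int bool int bool $  — expand G ::= L
step 6: stack=$ K K L  input=int bool int bool $  — expand L ::= λ
step 7: stack=$ K K  input=int bool int bool $  — expand K ::= int bool
step 8: stack=$ K bool int  input=int bool int bool $  — match int
step 9: stack=$ K bool  input=bool int bool $  — match bool
step 10: stack=$ K  input=int bool $  — expand K ::= int bool
step 11: stack=$ bool int  input=int bool $  — match int
step 12: stack=$ bool  input=bool $  — match bool
Accept reached after 12 steps.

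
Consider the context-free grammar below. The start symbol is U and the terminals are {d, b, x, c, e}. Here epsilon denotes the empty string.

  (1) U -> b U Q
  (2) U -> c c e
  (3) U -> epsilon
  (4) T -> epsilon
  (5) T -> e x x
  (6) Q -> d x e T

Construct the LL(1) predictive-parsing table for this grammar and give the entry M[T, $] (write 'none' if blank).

FIRST(U): from U->b U Q we get {b}; from U->c c e we get {c}; from U->epsilon we get {epsilon}. So FIRST(U) = {epsilon, b, c}.
FIRST(T): from T->epsilon we get {epsilon}; from T->e x x we get {e}. So FIRST(T) = {epsilon, e}.
FIRST(Q): from Q->d x e T we get {d}. So FIRST(Q) = {d}.
FOLLOW(U) includes $ since U is the start symbol.
FOLLOW(Q): in U->b U Q, the suffix after Q is empty, so FOLLOW(Q) ⊇ FOLLOW(U) = {$, d}. Thus FOLLOW(Q) = {$, d}.
FOLLOW(T): in Q->d x e T, the suffix after T is empty, so FOLLOW(T) ⊇ FOLLOW(Q) = {$, d}. Thus FOLLOW(T) = {$, d}.
For T -> epsilon: FIRST(epsilon) = {epsilon}, so it goes in M[T, t] for t ∈ {}; since epsilon ∈ FIRST, also for every t ∈ FOLLOW(T) = {$, d}.
For T -> e x x: FIRST(e x x) = {e}, so it goes in M[T, t] for t ∈ {e}.

T -> epsilon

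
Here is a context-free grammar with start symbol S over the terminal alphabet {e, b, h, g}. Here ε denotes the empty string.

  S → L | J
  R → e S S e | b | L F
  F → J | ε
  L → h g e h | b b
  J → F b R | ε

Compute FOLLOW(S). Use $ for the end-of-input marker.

FIRST(L): from L→h g e h we get {h}; from L→b b we get {b}. So FIRST(L) = {b, h}.
FIRST(R): from R→e S S e we get {e}; from R→b we get {b}; from R→L F we get {b, h}. So FIRST(R) = {b, e, h}.
FIRST(S): from S→L we get {b, h}; from S→J we get {ε, b}. So FIRST(S) = {ε, b, h}.
FIRST(F): from F→J we get {ε, b}; from F→ε we get {ε}. So FIRST(F) = {ε, b}.
FIRST(J): from J→F b R we get {b}; from J→ε we get {ε}. So FIRST(J) = {ε, b}.
FOLLOW(S) includes $ since S is the start symbol.
FOLLOW(S): in R→e S S e (occurrence 1), S is followed by S e with FIRST {b, e, h}; in R→e S S e (occurrence 2), S is followed by e with FIRST {e}. Thus FOLLOW(S) = {$, b, e, h}.
FOLLOW(R): in J→F b R, the suffix after R is empty, so FOLLOW(R) ⊇ FOLLOW(J) = {$, b, e, h}. Thus FOLLOW(R) = {$, b, e, h}.
FOLLOW(F): in R→L F, the suffix after F is empty, so FOLLOW(F) ⊇ FOLLOW(R) = {$, b, e, h}; in J→F b R, F is followed by b R with FIRST {b}. Thus FOLLOW(F) = {$, b, e, h}.
FOLLOW(L): in S→L, the suffix after L is empty, so FOLLOW(L) ⊇ FOLLOW(S) = {$, b, e, h}; in R→L F, L is followed by F with FIRST {ε, b}; in R→L F, the suffix after L is nullable, so FOLLOW(L) ⊇ FOLLOW(R) = {$, b, e, h}. Thus FOLLOW(L) = {$, b, e, h}.
FOLLOW(J): in S→J, the suffix after J is empty, so FOLLOW(J) ⊇ FOLLOW(S) = {$, b, e, h}; in F→J, the suffix after J is empty, so FOLLOW(J) ⊇ FOLLOW(F) = {$, b, e, h}. Thus FOLLOW(J) = {$, b, e, h}.

{$, b, e, h}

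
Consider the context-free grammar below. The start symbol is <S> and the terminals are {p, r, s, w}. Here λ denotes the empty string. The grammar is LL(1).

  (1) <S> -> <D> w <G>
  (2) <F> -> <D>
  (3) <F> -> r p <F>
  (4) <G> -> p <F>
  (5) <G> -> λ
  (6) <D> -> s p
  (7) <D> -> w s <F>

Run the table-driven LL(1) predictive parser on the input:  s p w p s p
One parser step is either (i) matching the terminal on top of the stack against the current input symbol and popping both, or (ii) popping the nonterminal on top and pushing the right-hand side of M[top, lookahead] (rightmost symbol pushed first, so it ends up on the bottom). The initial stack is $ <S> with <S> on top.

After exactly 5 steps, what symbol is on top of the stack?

<G>

step 1: stack=$ <S>  input=s p w p s p $  — expand <S> -> <D> w <G>
step 2: stack=$ <G> w <D>  input=s p w p s p $  — expand <D> -> s p
step 3: stack=$ <G> w p s  input=s p w p s p $  — match s
step 4: stack=$ <G> w p  input=p w p s p $  — match p
step 5: stack=$ <G> w  input=w p s p $  — match w
Stack after step 5: $ <G> (top = <G>).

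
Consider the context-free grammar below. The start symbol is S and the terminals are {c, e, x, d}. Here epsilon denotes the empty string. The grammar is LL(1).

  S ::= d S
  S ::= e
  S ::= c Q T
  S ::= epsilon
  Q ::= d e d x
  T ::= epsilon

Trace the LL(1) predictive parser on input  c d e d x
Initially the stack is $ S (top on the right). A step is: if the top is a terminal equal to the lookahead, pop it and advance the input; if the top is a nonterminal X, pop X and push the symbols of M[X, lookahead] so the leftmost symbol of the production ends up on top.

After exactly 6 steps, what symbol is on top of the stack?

x

step 1: stack=$ S  input=c d e d x $  — expand S ::= c Q T
step 2: stack=$ T Q c  input=c d e d x $  — match c
step 3: stack=$ T Q  input=d e d x $  — expand Q ::= d e d x
step 4: stack=$ T x d e d  input=d e d x $  — match d
step 5: stack=$ T x d e  input=e d x $  — match e
step 6: stack=$ T x d  input=d x $  — match d
Stack after step 6: $ T x (top = x).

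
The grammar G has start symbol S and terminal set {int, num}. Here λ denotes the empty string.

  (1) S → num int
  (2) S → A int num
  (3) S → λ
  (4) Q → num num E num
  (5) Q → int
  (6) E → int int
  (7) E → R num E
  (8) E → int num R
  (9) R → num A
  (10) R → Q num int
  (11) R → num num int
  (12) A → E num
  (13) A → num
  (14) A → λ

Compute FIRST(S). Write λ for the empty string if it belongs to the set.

FIRST(Q) = {int, num}
FIRST(R) = {int, num}  (via Q num int)
FIRST(E) = {int, num}  (via R num E)
FIRST(A) = {λ, int, num}  (via E num)
FIRST(S) = {λ, int, num}  (via A int num)

{λ, int, num}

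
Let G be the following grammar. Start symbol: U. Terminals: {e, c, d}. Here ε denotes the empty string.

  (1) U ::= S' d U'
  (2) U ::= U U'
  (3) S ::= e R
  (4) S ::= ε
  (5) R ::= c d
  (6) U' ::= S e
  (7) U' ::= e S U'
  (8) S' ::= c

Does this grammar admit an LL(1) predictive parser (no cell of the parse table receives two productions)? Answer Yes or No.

No

FIRST(U) = {c}
FIRST(S) = {ε, e}
FIRST(R) = {c}
FIRST(U') = {e}
FIRST(S') = {c}
FOLLOW(U) = {$, e}
FOLLOW(S) = {e}
FOLLOW(R) = {e}
FOLLOW(U') = {$, e}
FOLLOW(S') = {d}
Cell M[S, e] receives both S ::= e R and S ::= ε — the grammar is not LL(1).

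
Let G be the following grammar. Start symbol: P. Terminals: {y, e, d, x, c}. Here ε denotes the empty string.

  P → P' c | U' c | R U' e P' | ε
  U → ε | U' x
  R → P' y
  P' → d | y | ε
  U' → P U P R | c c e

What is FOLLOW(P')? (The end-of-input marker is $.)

FIRST(P') = {ε, d, y}
FIRST(R) = {d, y}  (via P' y)
FIRST(P) = {ε, c, d, y}  (via P' c, U' c, R U' e P')
FIRST(U) = {ε, c, d, y}  (via U' x)
FIRST(U') = {c, d, y}  (via P U P R)
FOLLOW(P) includes $ since P is the start symbol.
FOLLOW(P): in U'→P U P R (occurrence 1), P is followed by U P R with FIRST {c, d, y}; in U'→P U P R (occurrence 2), P is followed by R with FIRST {d, y}. Thus FOLLOW(P) = {$, c, d, y}.
FOLLOW(U): in U'→P U P R, U is followed by P R with FIRST {c, d, y}. Thus FOLLOW(U) = {c, d, y}.
FOLLOW(P'): in P→P' c, P' is followed by c with FIRST {c}; in P→R U' e P', the suffix after P' is empty, so FOLLOW(P') ⊇ FOLLOW(P) = {$, c, d, y}; in R→P' y, P' is followed by y with FIRST {y}. Thus FOLLOW(P') = {$, c, d, y}.
FOLLOW(U'): in P→U' c, U' is followed by c with FIRST {c}; in P→R U' e P', U' is followed by e P' with FIRST {e}; in U→U' x, U' is followed by x with FIRST {x}. Thus FOLLOW(U') = {c, e, x}.
FOLLOW(R): in P→R U' e P', R is followed by U' e P' with FIRST {c, d, y}; in U'→P U P R, the suffix after R is empty, so FOLLOW(R) ⊇ FOLLOW(U') = {c, e, x}. Thus FOLLOW(R) = {c, d, e, x, y}.

{$, c, d, y}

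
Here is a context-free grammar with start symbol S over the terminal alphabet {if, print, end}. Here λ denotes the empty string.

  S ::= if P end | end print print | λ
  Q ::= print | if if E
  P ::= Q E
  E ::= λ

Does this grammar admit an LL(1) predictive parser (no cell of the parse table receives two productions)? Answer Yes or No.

Yes

FIRST(S) = {λ, end, if}
FIRST(Q) = {if, print}
FIRST(P) = {if, print}
FIRST(E) = {λ}
FOLLOW(S) = {$}
FOLLOW(Q) = {end}
FOLLOW(P) = {end}
FOLLOW(E) = {end}
Each cell of M receives at most one production.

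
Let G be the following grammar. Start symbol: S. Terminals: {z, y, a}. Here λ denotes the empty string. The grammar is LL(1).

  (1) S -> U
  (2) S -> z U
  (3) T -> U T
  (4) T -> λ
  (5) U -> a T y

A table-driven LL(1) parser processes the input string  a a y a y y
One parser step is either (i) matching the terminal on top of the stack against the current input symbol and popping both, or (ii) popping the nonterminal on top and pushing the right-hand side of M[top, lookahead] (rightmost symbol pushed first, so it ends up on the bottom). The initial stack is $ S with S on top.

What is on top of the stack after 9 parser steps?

U

     Stack        Input          Action
  1  $ S          a a y a y y $  expand S -> U
  2  $ U          a a y a y y $  expand U -> a T y
  3  $ y T a      a a y a y y $  match a
  4  $ y T        a y a y y $    expand T -> U T
  5  $ y T U      a y a y y $    expand U -> a T y
  6  $ y T y T a  a y a y y $    match a
  7  $ y T y T    y a y y $      expand T -> λ
  8  $ y T y      y a y y $      match y
  9  $ y T        a y y $        expand T -> U T
Stack after step 9: $ y T U (top = U).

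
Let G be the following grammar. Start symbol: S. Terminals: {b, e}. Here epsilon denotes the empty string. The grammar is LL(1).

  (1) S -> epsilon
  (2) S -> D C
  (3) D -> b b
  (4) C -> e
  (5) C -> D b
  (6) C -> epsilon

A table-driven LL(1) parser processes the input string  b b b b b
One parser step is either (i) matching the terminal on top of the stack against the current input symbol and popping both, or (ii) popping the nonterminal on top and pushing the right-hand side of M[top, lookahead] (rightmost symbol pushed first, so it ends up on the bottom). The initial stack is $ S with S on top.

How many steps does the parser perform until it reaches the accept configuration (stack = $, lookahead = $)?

step 1: stack=$ S  input=b b b b b $  — expand S -> D C
step 2: stack=$ C D  input=b b b b b $  — expand D -> b b
step 3: stack=$ C b b  input=b b b b b $  — match b
step 4: stack=$ C b  input=b b b b $  — match b
step 5: stack=$ C  input=b b b $  — expand C -> D b
step 6: stack=$ b D  input=b b b $  — expand D -> b b
step 7: stack=$ b b b  input=b b b $  — match b
step 8: stack=$ b b  input=b b $  — match b
step 9: stack=$ b  input=b $  — match b
Accept reached after 9 steps.

9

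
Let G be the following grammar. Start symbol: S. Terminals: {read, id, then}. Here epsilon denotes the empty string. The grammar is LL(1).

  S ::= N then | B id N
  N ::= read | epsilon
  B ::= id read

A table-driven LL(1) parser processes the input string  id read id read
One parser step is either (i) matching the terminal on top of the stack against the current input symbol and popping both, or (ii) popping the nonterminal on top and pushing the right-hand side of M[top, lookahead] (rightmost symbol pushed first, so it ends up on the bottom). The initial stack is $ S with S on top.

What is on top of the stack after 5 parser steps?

     Stack           Input              Action
  1  $ S             id read id read $  expand S ::= B id N
  2  $ N id B        id read id read $  expand B ::= id read
  3  $ N id read id  id read id read $  match id
  4  $ N id read     read id read $     match read
  5  $ N id          id read $          match id
Stack after step 5: $ N (top = N).

N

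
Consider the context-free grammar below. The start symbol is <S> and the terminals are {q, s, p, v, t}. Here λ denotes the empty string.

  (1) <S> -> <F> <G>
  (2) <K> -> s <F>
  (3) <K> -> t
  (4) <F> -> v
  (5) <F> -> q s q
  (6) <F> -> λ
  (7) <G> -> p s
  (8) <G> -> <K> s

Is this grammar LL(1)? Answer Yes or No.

FIRST(<S>) = {p, q, s, t, v}
FIRST(<K>) = {s, t}
FIRST(<F>) = {λ, q, v}
FIRST(<G>) = {p, s, t}
FOLLOW(<S>) = {$}
FOLLOW(<K>) = {s}
FOLLOW(<F>) = {p, s, t}
FOLLOW(<G>) = {$}
Each cell of M receives at most one production.

Yes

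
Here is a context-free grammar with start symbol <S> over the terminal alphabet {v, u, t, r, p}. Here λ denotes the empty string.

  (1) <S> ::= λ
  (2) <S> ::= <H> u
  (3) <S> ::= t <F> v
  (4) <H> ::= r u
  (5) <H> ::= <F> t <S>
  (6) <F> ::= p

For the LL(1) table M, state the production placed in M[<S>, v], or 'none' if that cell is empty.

FIRST(<F>) = {p}
FIRST(<H>) = {p, r}  (via <F> t <S>)
FIRST(<S>) = {λ, p, r, t}  (via <H> u)
FOLLOW(<S>) includes $ since <S> is the start symbol.
FOLLOW(<H>): in <S>::=<H> u, <H> is followed by u with FIRST {u}. Thus FOLLOW(<H>) = {u}.
FOLLOW(<S>): in <H>::=<F> t <S>, the suffix after <S> is empty, so FOLLOW(<S>) ⊇ FOLLOW(<H>) = {u}. Thus FOLLOW(<S>) = {$, u}.
For <S> ::= λ: FIRST(λ) = {λ}, so it goes in M[<S>, t] for t ∈ {}; since λ ∈ FIRST, also for every t ∈ FOLLOW(<S>) = {$, u}.
For <S> ::= <H> u: FIRST(<H> u) = {p, r}, so it goes in M[<S>, t] for t ∈ {p, r}.
For <S> ::= t <F> v: FIRST(t <F> v) = {t}, so it goes in M[<S>, t] for t ∈ {t}.
None of these place a production in M[<S>, v].

none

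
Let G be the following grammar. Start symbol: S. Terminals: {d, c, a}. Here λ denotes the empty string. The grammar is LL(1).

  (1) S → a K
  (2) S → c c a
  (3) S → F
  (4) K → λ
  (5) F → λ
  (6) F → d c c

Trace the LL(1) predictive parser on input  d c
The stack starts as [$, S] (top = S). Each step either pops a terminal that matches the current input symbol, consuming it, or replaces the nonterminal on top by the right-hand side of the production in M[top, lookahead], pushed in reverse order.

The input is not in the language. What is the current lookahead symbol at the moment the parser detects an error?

     Stack    Input  Action
  1  $ S      d c $  expand S → F
  2  $ F      d c $  expand F → d c c
  3  $ c c d  d c $  match d
  4  $ c c    c $    match c
  5  $ c      $      error: top is terminal c but lookahead is $

$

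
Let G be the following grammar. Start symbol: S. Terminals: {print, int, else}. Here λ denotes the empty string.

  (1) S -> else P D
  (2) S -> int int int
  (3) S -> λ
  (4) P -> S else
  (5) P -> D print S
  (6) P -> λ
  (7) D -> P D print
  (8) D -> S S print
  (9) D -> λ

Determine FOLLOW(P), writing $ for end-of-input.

FIRST(S) = {λ, else, int}
FIRST(P) = {λ, else, int, print}  (via S else, D print S)
FIRST(D) = {λ, else, int, print}  (via P D print, S S print)
FOLLOW(S) includes $ since S is the start symbol.
FOLLOW(S): in P->S else, S is followed by else with FIRST {else}; in P->D print S, the suffix after S is empty, so FOLLOW(S) ⊇ FOLLOW(P) = {$, else, int, print}; in D->S S print (occurrence 1), S is followed by S print with FIRST {else, int, print}; in D->S S print (occurrence 2), S is followed by print with FIRST {print}. Thus FOLLOW(S) = {$, else, int, print}.
FOLLOW(P): in S->else P D, P is followed by D with FIRST {λ, else, int, print}; in S->else P D, the suffix after P is nullable, so FOLLOW(P) ⊇ FOLLOW(S) = {$, else, int, print}; in D->P D print, P is followed by D print with FIRST {else, int, print}. Thus FOLLOW(P) = {$, else, int, print}.
FOLLOW(D): in S->else P D, the suffix after D is empty, so FOLLOW(D) ⊇ FOLLOW(S) = {$, else, int, print}; in P->D print S, D is followed by print S with FIRST {print}; in D->P D print, D is followed by print with FIRST {print}. Thus FOLLOW(D) = {$, else, int, print}.

{$, else, int, print}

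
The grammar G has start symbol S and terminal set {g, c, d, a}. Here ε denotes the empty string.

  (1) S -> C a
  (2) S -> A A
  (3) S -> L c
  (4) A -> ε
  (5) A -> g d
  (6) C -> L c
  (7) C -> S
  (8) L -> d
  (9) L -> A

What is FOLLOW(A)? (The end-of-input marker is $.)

{$, a, c, g}

FIRST(A) = {ε, g}
FIRST(L) = {ε, d, g}  (via A)
FIRST(S) = {ε, a, c, d, g}  (via C a, A A, L c)
FIRST(C) = {ε, a, c, d, g}  (via L c, S)
FOLLOW(S) includes $ since S is the start symbol.
FOLLOW(C): in S->C a, C is followed by a with FIRST {a}. Thus FOLLOW(C) = {a}.
FOLLOW(S): in C->S, the suffix after S is empty, so FOLLOW(S) ⊇ FOLLOW(C) = {a}. Thus FOLLOW(S) = {$, a}.
FOLLOW(L): in S->L c, L is followed by c with FIRST {c}; in C->L c, L is followed by c with FIRST {c}. Thus FOLLOW(L) = {c}.
FOLLOW(A): in S->A A (occurrence 1), A is followed by A with FIRST {ε, g}; in S->A A (occurrence 1), the suffix after A is nullable, so FOLLOW(A) ⊇ FOLLOW(S) = {$, a}; in S->A A (occurrence 2), the suffix after A is empty, so FOLLOW(A) ⊇ FOLLOW(S) = {$, a}; in L->A, the suffix after A is empty, so FOLLOW(A) ⊇ FOLLOW(L) = {c}. Thus FOLLOW(A) = {$, a, c, g}.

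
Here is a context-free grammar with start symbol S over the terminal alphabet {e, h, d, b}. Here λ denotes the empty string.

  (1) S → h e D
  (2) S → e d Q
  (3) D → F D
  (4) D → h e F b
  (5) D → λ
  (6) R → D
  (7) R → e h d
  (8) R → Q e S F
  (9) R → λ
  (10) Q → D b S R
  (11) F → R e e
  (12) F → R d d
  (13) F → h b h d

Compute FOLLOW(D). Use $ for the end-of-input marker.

{$, b, d, e, h}

FIRST(S): from S→h e D we get {h}; from S→e d Q we get {e}. So FIRST(S) = {e, h}.
FIRST(D): from D→F D we get {b, d, e, h}; from D→h e F b we get {h}; from D→λ we get {λ}. So FIRST(D) = {λ, b, d, e, h}.
FIRST(Q): from Q→D b S R we get {b, d, e, h}. So FIRST(Q) = {b, d, e, h}.
FIRST(R): from R→D we get {λ, b, d, e, h}; from R→e h d we get {e}; from R→Q e S F we get {b, d, e, h}; from R→λ we get {λ}. So FIRST(R) = {λ, b, d, e, h}.
FIRST(F): from F→R e e we get {b, d, e, h}; from F→R d d we get {b, d, e, h}; from F→h b h d we get {h}. So FIRST(F) = {b, d, e, h}.
FOLLOW(S) includes $ since S is the start symbol.
FOLLOW(S): in R→Q e S F, S is followed by F with FIRST {b, d, e, h}; in Q→D b S R, S is followed by R with FIRST {λ, b, d, e, h}; in Q→D b S R, the suffix after S is nullable, so FOLLOW(S) ⊇ FOLLOW(Q) = {$, b, d, e, h}. Thus FOLLOW(S) = {$, b, d, e, h}.
FOLLOW(Q): in S→e d Q, the suffix after Q is empty, so FOLLOW(Q) ⊇ FOLLOW(S) = {$, b, d, e, h}; in R→Q e S F, Q is followed by e S F with FIRST {e}. Thus FOLLOW(Q) = {$, b, d, e, h}.
FOLLOW(R): in Q→D b S R, the suffix after R is empty, so FOLLOW(R) ⊇ FOLLOW(Q) = {$, b, d, e, h}; in F→R e e, R is followed by e e with FIRST {e}; in F→R d d, R is followed by d d with FIRST {d}. Thus FOLLOW(R) = {$, b, d, e, h}.
FOLLOW(D): in S→h e D, the suffix after D is empty, so FOLLOW(D) ⊇ FOLLOW(S) = {$, b, d, e, h}; in D→F D, the suffix after D is empty (adds nothing new); in R→D, the suffix after D is empty, so FOLLOW(D) ⊇ FOLLOW(R) = {$, b, d, e, h}; in Q→D b S R, D is followed by b S R with FIRST {b}. Thus FOLLOW(D) = {$, b, d, e, h}.
FOLLOW(F): in D→F D, F is followed by D with FIRST {λ, b, d, e, h}; in D→F D, the suffix after F is nullable, so FOLLOW(F) ⊇ FOLLOW(D) = {$, b, d, e, h}; in D→h e F b, F is followed by b with FIRST {b}; in R→Q e S F, the suffix after F is empty, so FOLLOW(F) ⊇ FOLLOW(R) = {$, b, d, e, h}. Thus FOLLOW(F) = {$, b, d, e, h}.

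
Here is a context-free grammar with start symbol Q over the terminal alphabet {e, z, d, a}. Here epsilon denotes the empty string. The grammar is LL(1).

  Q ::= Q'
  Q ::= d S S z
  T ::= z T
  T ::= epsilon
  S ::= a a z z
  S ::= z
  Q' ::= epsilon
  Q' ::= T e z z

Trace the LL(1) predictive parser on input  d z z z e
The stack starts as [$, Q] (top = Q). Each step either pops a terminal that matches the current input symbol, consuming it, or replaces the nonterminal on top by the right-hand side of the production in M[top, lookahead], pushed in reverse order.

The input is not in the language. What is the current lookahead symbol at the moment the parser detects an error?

e

     Stack      Input        Action
  1  $ Q        d z z z e $  expand Q ::= d S S z
  2  $ z S S d  d z z z e $  match d
  3  $ z S S    z z z e $    expand S ::= z
  4  $ z S z    z z z e $    match z
  5  $ z S      z z e $      expand S ::= z
  6  $ z z      z z e $      match z
  7  $ z        z e $        match z
  8  $          e $          error: stack empty but input remains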